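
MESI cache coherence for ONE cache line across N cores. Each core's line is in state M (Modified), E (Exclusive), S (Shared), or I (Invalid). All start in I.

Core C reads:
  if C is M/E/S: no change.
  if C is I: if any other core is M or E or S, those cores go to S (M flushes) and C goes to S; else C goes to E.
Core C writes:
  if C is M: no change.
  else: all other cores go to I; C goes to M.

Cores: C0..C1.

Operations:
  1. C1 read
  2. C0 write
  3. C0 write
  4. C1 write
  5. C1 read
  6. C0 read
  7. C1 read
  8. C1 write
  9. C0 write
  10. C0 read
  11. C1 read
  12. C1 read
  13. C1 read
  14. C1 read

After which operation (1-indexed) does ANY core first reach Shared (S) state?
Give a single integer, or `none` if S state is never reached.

Answer: 6

Derivation:
Op 1: C1 read [C1 read from I: no other sharers -> C1=E (exclusive)] -> [I,E]
Op 2: C0 write [C0 write: invalidate ['C1=E'] -> C0=M] -> [M,I]
Op 3: C0 write [C0 write: already M (modified), no change] -> [M,I]
Op 4: C1 write [C1 write: invalidate ['C0=M'] -> C1=M] -> [I,M]
Op 5: C1 read [C1 read: already in M, no change] -> [I,M]
Op 6: C0 read [C0 read from I: others=['C1=M'] -> C0=S, others downsized to S] -> [S,S]
  -> First S state at op 6; remaining ops need not be traced.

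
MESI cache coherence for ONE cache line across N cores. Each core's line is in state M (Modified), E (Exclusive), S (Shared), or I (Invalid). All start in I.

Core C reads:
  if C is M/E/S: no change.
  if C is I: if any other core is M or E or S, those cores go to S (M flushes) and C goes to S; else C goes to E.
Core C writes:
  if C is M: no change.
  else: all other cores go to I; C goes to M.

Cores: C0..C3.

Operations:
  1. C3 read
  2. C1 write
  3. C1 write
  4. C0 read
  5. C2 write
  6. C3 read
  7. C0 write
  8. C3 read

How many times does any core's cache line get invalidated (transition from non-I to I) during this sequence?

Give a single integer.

Op 1: C3 read [C3 read from I: no other sharers -> C3=E (exclusive)] -> [I,I,I,E] (invalidations this op: 0; running total: 0)
Op 2: C1 write [C1 write: invalidate ['C3=E'] -> C1=M] -> [I,M,I,I] (invalidations this op: 1; running total: 1)
Op 3: C1 write [C1 write: already M (modified), no change] -> [I,M,I,I] (invalidations this op: 0; running total: 1)
Op 4: C0 read [C0 read from I: others=['C1=M'] -> C0=S, others downsized to S] -> [S,S,I,I] (invalidations this op: 0; running total: 1)
Op 5: C2 write [C2 write: invalidate ['C0=S', 'C1=S'] -> C2=M] -> [I,I,M,I] (invalidations this op: 2; running total: 3)
Op 6: C3 read [C3 read from I: others=['C2=M'] -> C3=S, others downsized to S] -> [I,I,S,S] (invalidations this op: 0; running total: 3)
Op 7: C0 write [C0 write: invalidate ['C2=S', 'C3=S'] -> C0=M] -> [M,I,I,I] (invalidations this op: 2; running total: 5)
Op 8: C3 read [C3 read from I: others=['C0=M'] -> C3=S, others downsized to S] -> [S,I,I,S] (invalidations this op: 0; running total: 5)

Answer: 5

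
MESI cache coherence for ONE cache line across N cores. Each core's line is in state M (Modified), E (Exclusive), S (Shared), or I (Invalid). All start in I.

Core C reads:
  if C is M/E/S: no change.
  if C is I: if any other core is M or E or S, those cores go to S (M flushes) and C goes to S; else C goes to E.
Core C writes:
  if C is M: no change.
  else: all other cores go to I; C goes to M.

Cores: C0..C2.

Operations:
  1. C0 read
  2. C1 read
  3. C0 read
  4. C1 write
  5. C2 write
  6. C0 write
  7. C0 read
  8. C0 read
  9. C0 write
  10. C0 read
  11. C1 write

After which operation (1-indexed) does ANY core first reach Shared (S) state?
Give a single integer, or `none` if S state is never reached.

Answer: 2

Derivation:
Op 1: C0 read [C0 read from I: no other sharers -> C0=E (exclusive)] -> [E,I,I]
Op 2: C1 read [C1 read from I: others=['C0=E'] -> C1=S, others downsized to S] -> [S,S,I]
  -> First S state at op 2; remaining ops need not be traced.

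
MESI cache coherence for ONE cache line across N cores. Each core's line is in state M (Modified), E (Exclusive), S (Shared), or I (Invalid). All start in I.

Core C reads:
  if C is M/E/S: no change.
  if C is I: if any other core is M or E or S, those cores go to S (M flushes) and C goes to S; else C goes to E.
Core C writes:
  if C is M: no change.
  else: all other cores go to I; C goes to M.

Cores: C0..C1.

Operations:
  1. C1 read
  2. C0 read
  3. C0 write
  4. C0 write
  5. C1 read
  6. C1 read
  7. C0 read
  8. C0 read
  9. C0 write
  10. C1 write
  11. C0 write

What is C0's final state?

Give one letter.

Op 1: C1 read [C1 read from I: no other sharers -> C1=E (exclusive)] -> [I,E]
Op 2: C0 read [C0 read from I: others=['C1=E'] -> C0=S, others downsized to S] -> [S,S]
Op 3: C0 write [C0 write: invalidate ['C1=S'] -> C0=M] -> [M,I]
Op 4: C0 write [C0 write: already M (modified), no change] -> [M,I]
Op 5: C1 read [C1 read from I: others=['C0=M'] -> C1=S, others downsized to S] -> [S,S]
Op 6: C1 read [C1 read: already in S, no change] -> [S,S]
Op 7: C0 read [C0 read: already in S, no change] -> [S,S]
Op 8: C0 read [C0 read: already in S, no change] -> [S,S]
Op 9: C0 write [C0 write: invalidate ['C1=S'] -> C0=M] -> [M,I]
Op 10: C1 write [C1 write: invalidate ['C0=M'] -> C1=M] -> [I,M]
Op 11: C0 write [C0 write: invalidate ['C1=M'] -> C0=M] -> [M,I]

Answer: M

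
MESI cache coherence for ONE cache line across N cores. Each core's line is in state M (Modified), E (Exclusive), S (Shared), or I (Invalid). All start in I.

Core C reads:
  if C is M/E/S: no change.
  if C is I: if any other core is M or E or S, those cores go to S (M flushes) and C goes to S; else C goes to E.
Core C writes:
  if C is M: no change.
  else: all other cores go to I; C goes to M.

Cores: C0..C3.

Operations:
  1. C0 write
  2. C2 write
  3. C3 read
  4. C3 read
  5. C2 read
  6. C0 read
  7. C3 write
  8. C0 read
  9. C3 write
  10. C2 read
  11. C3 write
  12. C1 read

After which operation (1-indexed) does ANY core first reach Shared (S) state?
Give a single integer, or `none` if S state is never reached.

Op 1: C0 write [C0 write: invalidate none -> C0=M] -> [M,I,I,I]
Op 2: C2 write [C2 write: invalidate ['C0=M'] -> C2=M] -> [I,I,M,I]
Op 3: C3 read [C3 read from I: others=['C2=M'] -> C3=S, others downsized to S] -> [I,I,S,S]
  -> First S state at op 3; remaining ops need not be traced.

Answer: 3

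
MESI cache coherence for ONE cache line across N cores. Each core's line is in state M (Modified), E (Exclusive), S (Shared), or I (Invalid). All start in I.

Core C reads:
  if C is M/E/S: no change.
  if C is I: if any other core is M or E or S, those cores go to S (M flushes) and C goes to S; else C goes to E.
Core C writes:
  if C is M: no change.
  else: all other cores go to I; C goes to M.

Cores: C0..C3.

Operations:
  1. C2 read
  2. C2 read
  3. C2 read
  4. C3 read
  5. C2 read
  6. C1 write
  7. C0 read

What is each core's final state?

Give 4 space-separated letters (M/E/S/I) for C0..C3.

Op 1: C2 read [C2 read from I: no other sharers -> C2=E (exclusive)] -> [I,I,E,I]
Op 2: C2 read [C2 read: already in E, no change] -> [I,I,E,I]
Op 3: C2 read [C2 read: already in E, no change] -> [I,I,E,I]
Op 4: C3 read [C3 read from I: others=['C2=E'] -> C3=S, others downsized to S] -> [I,I,S,S]
Op 5: C2 read [C2 read: already in S, no change] -> [I,I,S,S]
Op 6: C1 write [C1 write: invalidate ['C2=S', 'C3=S'] -> C1=M] -> [I,M,I,I]
Op 7: C0 read [C0 read from I: others=['C1=M'] -> C0=S, others downsized to S] -> [S,S,I,I]

Answer: S S I I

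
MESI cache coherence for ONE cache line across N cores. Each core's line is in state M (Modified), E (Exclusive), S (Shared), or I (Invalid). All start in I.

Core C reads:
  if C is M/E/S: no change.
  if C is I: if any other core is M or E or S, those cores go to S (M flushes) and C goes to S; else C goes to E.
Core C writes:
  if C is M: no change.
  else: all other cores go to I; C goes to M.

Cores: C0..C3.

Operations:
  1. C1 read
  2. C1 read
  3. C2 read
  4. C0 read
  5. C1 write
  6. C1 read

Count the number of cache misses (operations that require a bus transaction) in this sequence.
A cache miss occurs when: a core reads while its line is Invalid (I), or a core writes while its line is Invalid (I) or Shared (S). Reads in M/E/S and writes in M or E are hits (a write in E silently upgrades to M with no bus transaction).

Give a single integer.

Op 1: C1 read [C1 read from I: no other sharers -> C1=E (exclusive)] -> [I,E,I,I] [MISS #1: read from I]
Op 2: C1 read [C1 read: already in E, no change] -> [I,E,I,I] [hit: read from E]
Op 3: C2 read [C2 read from I: others=['C1=E'] -> C2=S, others downsized to S] -> [I,S,S,I] [MISS #2: read from I]
Op 4: C0 read [C0 read from I: others=['C1=S', 'C2=S'] -> C0=S, others downsized to S] -> [S,S,S,I] [MISS #3: read from I]
Op 5: C1 write [C1 write: invalidate ['C0=S', 'C2=S'] -> C1=M] -> [I,M,I,I] [MISS #4: write from S]
Op 6: C1 read [C1 read: already in M, no change] -> [I,M,I,I] [hit: read from M]

Answer: 4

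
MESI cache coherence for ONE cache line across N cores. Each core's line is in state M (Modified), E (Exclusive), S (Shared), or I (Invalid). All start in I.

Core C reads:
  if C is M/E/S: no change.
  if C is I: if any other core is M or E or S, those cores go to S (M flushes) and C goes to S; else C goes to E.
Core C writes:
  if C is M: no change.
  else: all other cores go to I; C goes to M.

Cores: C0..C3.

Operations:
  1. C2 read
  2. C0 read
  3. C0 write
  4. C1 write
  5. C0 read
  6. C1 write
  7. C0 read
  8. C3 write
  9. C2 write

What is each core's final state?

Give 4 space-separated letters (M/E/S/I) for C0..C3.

Answer: I I M I

Derivation:
Op 1: C2 read [C2 read from I: no other sharers -> C2=E (exclusive)] -> [I,I,E,I]
Op 2: C0 read [C0 read from I: others=['C2=E'] -> C0=S, others downsized to S] -> [S,I,S,I]
Op 3: C0 write [C0 write: invalidate ['C2=S'] -> C0=M] -> [M,I,I,I]
Op 4: C1 write [C1 write: invalidate ['C0=M'] -> C1=M] -> [I,M,I,I]
Op 5: C0 read [C0 read from I: others=['C1=M'] -> C0=S, others downsized to S] -> [S,S,I,I]
Op 6: C1 write [C1 write: invalidate ['C0=S'] -> C1=M] -> [I,M,I,I]
Op 7: C0 read [C0 read from I: others=['C1=M'] -> C0=S, others downsized to S] -> [S,S,I,I]
Op 8: C3 write [C3 write: invalidate ['C0=S', 'C1=S'] -> C3=M] -> [I,I,I,M]
Op 9: C2 write [C2 write: invalidate ['C3=M'] -> C2=M] -> [I,I,M,I]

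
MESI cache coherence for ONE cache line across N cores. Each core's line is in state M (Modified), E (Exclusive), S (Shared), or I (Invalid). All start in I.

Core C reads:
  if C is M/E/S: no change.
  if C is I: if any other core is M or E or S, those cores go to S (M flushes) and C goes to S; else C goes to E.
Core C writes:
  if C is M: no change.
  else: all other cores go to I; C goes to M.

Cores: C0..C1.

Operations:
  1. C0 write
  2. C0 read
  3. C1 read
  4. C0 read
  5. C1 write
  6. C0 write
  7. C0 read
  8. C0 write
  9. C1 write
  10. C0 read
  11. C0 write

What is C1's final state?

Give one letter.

Answer: I

Derivation:
Op 1: C0 write [C0 write: invalidate none -> C0=M] -> [M,I]
Op 2: C0 read [C0 read: already in M, no change] -> [M,I]
Op 3: C1 read [C1 read from I: others=['C0=M'] -> C1=S, others downsized to S] -> [S,S]
Op 4: C0 read [C0 read: already in S, no change] -> [S,S]
Op 5: C1 write [C1 write: invalidate ['C0=S'] -> C1=M] -> [I,M]
Op 6: C0 write [C0 write: invalidate ['C1=M'] -> C0=M] -> [M,I]
Op 7: C0 read [C0 read: already in M, no change] -> [M,I]
Op 8: C0 write [C0 write: already M (modified), no change] -> [M,I]
Op 9: C1 write [C1 write: invalidate ['C0=M'] -> C1=M] -> [I,M]
Op 10: C0 read [C0 read from I: others=['C1=M'] -> C0=S, others downsized to S] -> [S,S]
Op 11: C0 write [C0 write: invalidate ['C1=S'] -> C0=M] -> [M,I]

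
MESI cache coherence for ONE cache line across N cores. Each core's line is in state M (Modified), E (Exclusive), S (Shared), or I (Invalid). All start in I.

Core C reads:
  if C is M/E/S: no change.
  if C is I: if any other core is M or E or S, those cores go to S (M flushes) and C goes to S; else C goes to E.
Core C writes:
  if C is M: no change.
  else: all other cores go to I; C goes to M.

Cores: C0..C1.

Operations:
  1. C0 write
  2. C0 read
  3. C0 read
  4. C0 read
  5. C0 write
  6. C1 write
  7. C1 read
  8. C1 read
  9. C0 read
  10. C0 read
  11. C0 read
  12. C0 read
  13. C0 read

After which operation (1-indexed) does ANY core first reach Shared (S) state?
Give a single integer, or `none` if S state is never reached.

Op 1: C0 write [C0 write: invalidate none -> C0=M] -> [M,I]
Op 2: C0 read [C0 read: already in M, no change] -> [M,I]
Op 3: C0 read [C0 read: already in M, no change] -> [M,I]
Op 4: C0 read [C0 read: already in M, no change] -> [M,I]
Op 5: C0 write [C0 write: already M (modified), no change] -> [M,I]
Op 6: C1 write [C1 write: invalidate ['C0=M'] -> C1=M] -> [I,M]
Op 7: C1 read [C1 read: already in M, no change] -> [I,M]
Op 8: C1 read [C1 read: already in M, no change] -> [I,M]
Op 9: C0 read [C0 read from I: others=['C1=M'] -> C0=S, others downsized to S] -> [S,S]
  -> First S state at op 9; remaining ops need not be traced.

Answer: 9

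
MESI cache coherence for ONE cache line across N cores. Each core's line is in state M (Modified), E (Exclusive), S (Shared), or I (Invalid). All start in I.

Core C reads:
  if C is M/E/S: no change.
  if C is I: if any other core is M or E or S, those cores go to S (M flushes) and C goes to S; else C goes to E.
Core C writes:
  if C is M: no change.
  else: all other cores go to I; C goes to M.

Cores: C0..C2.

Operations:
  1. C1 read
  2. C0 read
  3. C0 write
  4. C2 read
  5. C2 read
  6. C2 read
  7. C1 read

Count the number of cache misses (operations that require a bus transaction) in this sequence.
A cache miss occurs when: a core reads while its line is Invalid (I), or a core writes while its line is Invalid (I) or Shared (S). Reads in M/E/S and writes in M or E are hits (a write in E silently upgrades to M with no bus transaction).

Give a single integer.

Answer: 5

Derivation:
Op 1: C1 read [C1 read from I: no other sharers -> C1=E (exclusive)] -> [I,E,I] [MISS #1: read from I]
Op 2: C0 read [C0 read from I: others=['C1=E'] -> C0=S, others downsized to S] -> [S,S,I] [MISS #2: read from I]
Op 3: C0 write [C0 write: invalidate ['C1=S'] -> C0=M] -> [M,I,I] [MISS #3: write from S]
Op 4: C2 read [C2 read from I: others=['C0=M'] -> C2=S, others downsized to S] -> [S,I,S] [MISS #4: read from I]
Op 5: C2 read [C2 read: already in S, no change] -> [S,I,S] [hit: read from S]
Op 6: C2 read [C2 read: already in S, no change] -> [S,I,S] [hit: read from S]
Op 7: C1 read [C1 read from I: others=['C0=S', 'C2=S'] -> C1=S, others downsized to S] -> [S,S,S] [MISS #5: read from I]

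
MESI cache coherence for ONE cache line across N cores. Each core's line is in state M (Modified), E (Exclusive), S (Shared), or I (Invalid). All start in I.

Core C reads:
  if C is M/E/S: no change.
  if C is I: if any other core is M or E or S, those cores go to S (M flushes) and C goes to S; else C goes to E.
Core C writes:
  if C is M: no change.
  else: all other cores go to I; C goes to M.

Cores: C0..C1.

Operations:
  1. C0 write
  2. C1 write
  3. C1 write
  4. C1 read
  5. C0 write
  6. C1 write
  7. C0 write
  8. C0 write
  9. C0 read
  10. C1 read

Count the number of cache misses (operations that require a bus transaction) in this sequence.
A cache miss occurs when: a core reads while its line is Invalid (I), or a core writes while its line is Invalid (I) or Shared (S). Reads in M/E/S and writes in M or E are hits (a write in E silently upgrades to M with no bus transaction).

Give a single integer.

Answer: 6

Derivation:
Op 1: C0 write [C0 write: invalidate none -> C0=M] -> [M,I] [MISS #1: write from I]
Op 2: C1 write [C1 write: invalidate ['C0=M'] -> C1=M] -> [I,M] [MISS #2: write from I]
Op 3: C1 write [C1 write: already M (modified), no change] -> [I,M] [hit: write from M]
Op 4: C1 read [C1 read: already in M, no change] -> [I,M] [hit: read from M]
Op 5: C0 write [C0 write: invalidate ['C1=M'] -> C0=M] -> [M,I] [MISS #3: write from I]
Op 6: C1 write [C1 write: invalidate ['C0=M'] -> C1=M] -> [I,M] [MISS #4: write from I]
Op 7: C0 write [C0 write: invalidate ['C1=M'] -> C0=M] -> [M,I] [MISS #5: write from I]
Op 8: C0 write [C0 write: already M (modified), no change] -> [M,I] [hit: write from M]
Op 9: C0 read [C0 read: already in M, no change] -> [M,I] [hit: read from M]
Op 10: C1 read [C1 read from I: others=['C0=M'] -> C1=S, others downsized to S] -> [S,S] [MISS #6: read from I]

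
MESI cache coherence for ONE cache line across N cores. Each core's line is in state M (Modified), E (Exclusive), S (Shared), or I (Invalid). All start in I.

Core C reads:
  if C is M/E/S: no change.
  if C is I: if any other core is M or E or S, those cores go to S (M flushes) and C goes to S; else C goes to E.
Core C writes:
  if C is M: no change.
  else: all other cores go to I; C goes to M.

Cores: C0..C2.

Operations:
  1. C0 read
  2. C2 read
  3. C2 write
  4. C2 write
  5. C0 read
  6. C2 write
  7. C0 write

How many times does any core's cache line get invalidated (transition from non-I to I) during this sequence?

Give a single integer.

Answer: 3

Derivation:
Op 1: C0 read [C0 read from I: no other sharers -> C0=E (exclusive)] -> [E,I,I] (invalidations this op: 0; running total: 0)
Op 2: C2 read [C2 read from I: others=['C0=E'] -> C2=S, others downsized to S] -> [S,I,S] (invalidations this op: 0; running total: 0)
Op 3: C2 write [C2 write: invalidate ['C0=S'] -> C2=M] -> [I,I,M] (invalidations this op: 1; running total: 1)
Op 4: C2 write [C2 write: already M (modified), no change] -> [I,I,M] (invalidations this op: 0; running total: 1)
Op 5: C0 read [C0 read from I: others=['C2=M'] -> C0=S, others downsized to S] -> [S,I,S] (invalidations this op: 0; running total: 1)
Op 6: C2 write [C2 write: invalidate ['C0=S'] -> C2=M] -> [I,I,M] (invalidations this op: 1; running total: 2)
Op 7: C0 write [C0 write: invalidate ['C2=M'] -> C0=M] -> [M,I,I] (invalidations this op: 1; running total: 3)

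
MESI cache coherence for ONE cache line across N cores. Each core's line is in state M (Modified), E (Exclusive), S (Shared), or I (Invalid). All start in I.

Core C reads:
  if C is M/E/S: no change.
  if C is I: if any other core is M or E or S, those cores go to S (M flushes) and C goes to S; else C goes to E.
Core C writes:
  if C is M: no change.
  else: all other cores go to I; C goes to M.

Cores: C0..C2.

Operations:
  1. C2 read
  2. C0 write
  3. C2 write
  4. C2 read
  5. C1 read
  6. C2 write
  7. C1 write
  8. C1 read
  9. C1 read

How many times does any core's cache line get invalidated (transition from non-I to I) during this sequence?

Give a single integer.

Op 1: C2 read [C2 read from I: no other sharers -> C2=E (exclusive)] -> [I,I,E] (invalidations this op: 0; running total: 0)
Op 2: C0 write [C0 write: invalidate ['C2=E'] -> C0=M] -> [M,I,I] (invalidations this op: 1; running total: 1)
Op 3: C2 write [C2 write: invalidate ['C0=M'] -> C2=M] -> [I,I,M] (invalidations this op: 1; running total: 2)
Op 4: C2 read [C2 read: already in M, no change] -> [I,I,M] (invalidations this op: 0; running total: 2)
Op 5: C1 read [C1 read from I: others=['C2=M'] -> C1=S, others downsized to S] -> [I,S,S] (invalidations this op: 0; running total: 2)
Op 6: C2 write [C2 write: invalidate ['C1=S'] -> C2=M] -> [I,I,M] (invalidations this op: 1; running total: 3)
Op 7: C1 write [C1 write: invalidate ['C2=M'] -> C1=M] -> [I,M,I] (invalidations this op: 1; running total: 4)
Op 8: C1 read [C1 read: already in M, no change] -> [I,M,I] (invalidations this op: 0; running total: 4)
Op 9: C1 read [C1 read: already in M, no change] -> [I,M,I] (invalidations this op: 0; running total: 4)

Answer: 4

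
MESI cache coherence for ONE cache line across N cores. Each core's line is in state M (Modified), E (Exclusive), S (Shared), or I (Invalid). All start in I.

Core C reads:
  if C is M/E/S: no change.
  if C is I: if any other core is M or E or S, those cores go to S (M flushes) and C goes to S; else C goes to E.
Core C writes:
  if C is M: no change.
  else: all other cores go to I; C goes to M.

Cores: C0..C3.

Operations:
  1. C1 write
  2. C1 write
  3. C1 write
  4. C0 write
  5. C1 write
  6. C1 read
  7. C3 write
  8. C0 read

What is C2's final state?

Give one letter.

Answer: I

Derivation:
Op 1: C1 write [C1 write: invalidate none -> C1=M] -> [I,M,I,I]
Op 2: C1 write [C1 write: already M (modified), no change] -> [I,M,I,I]
Op 3: C1 write [C1 write: already M (modified), no change] -> [I,M,I,I]
Op 4: C0 write [C0 write: invalidate ['C1=M'] -> C0=M] -> [M,I,I,I]
Op 5: C1 write [C1 write: invalidate ['C0=M'] -> C1=M] -> [I,M,I,I]
Op 6: C1 read [C1 read: already in M, no change] -> [I,M,I,I]
Op 7: C3 write [C3 write: invalidate ['C1=M'] -> C3=M] -> [I,I,I,M]
Op 8: C0 read [C0 read from I: others=['C3=M'] -> C0=S, others downsized to S] -> [S,I,I,S]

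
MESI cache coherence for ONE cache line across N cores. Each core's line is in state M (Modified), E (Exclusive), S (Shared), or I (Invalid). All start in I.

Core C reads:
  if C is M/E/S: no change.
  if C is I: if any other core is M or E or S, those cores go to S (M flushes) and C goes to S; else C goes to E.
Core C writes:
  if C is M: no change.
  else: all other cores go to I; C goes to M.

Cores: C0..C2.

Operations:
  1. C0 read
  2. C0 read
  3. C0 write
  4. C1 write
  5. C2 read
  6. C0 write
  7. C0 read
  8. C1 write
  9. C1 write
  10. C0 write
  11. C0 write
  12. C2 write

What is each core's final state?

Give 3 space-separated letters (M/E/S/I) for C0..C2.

Op 1: C0 read [C0 read from I: no other sharers -> C0=E (exclusive)] -> [E,I,I]
Op 2: C0 read [C0 read: already in E, no change] -> [E,I,I]
Op 3: C0 write [C0 write: invalidate none -> C0=M] -> [M,I,I]
Op 4: C1 write [C1 write: invalidate ['C0=M'] -> C1=M] -> [I,M,I]
Op 5: C2 read [C2 read from I: others=['C1=M'] -> C2=S, others downsized to S] -> [I,S,S]
Op 6: C0 write [C0 write: invalidate ['C1=S', 'C2=S'] -> C0=M] -> [M,I,I]
Op 7: C0 read [C0 read: already in M, no change] -> [M,I,I]
Op 8: C1 write [C1 write: invalidate ['C0=M'] -> C1=M] -> [I,M,I]
Op 9: C1 write [C1 write: already M (modified), no change] -> [I,M,I]
Op 10: C0 write [C0 write: invalidate ['C1=M'] -> C0=M] -> [M,I,I]
Op 11: C0 write [C0 write: already M (modified), no change] -> [M,I,I]
Op 12: C2 write [C2 write: invalidate ['C0=M'] -> C2=M] -> [I,I,M]

Answer: I I M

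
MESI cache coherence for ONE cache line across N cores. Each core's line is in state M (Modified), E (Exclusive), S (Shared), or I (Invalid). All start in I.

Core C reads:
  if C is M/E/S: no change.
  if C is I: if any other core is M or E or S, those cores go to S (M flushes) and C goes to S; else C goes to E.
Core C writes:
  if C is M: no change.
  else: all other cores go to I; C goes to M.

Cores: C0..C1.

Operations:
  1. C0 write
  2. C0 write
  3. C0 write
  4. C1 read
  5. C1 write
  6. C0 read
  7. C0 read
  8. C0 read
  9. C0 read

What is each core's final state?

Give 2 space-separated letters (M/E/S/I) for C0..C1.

Answer: S S

Derivation:
Op 1: C0 write [C0 write: invalidate none -> C0=M] -> [M,I]
Op 2: C0 write [C0 write: already M (modified), no change] -> [M,I]
Op 3: C0 write [C0 write: already M (modified), no change] -> [M,I]
Op 4: C1 read [C1 read from I: others=['C0=M'] -> C1=S, others downsized to S] -> [S,S]
Op 5: C1 write [C1 write: invalidate ['C0=S'] -> C1=M] -> [I,M]
Op 6: C0 read [C0 read from I: others=['C1=M'] -> C0=S, others downsized to S] -> [S,S]
Op 7: C0 read [C0 read: already in S, no change] -> [S,S]
Op 8: C0 read [C0 read: already in S, no change] -> [S,S]
Op 9: C0 read [C0 read: already in S, no change] -> [S,S]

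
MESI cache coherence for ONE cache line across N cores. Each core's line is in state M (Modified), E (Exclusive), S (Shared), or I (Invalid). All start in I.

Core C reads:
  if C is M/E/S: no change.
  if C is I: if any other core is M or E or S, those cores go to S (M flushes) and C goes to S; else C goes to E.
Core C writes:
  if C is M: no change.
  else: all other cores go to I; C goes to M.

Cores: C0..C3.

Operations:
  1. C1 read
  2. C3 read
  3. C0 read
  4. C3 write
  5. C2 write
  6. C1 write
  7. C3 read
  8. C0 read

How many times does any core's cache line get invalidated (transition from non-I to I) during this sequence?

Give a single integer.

Answer: 4

Derivation:
Op 1: C1 read [C1 read from I: no other sharers -> C1=E (exclusive)] -> [I,E,I,I] (invalidations this op: 0; running total: 0)
Op 2: C3 read [C3 read from I: others=['C1=E'] -> C3=S, others downsized to S] -> [I,S,I,S] (invalidations this op: 0; running total: 0)
Op 3: C0 read [C0 read from I: others=['C1=S', 'C3=S'] -> C0=S, others downsized to S] -> [S,S,I,S] (invalidations this op: 0; running total: 0)
Op 4: C3 write [C3 write: invalidate ['C0=S', 'C1=S'] -> C3=M] -> [I,I,I,M] (invalidations this op: 2; running total: 2)
Op 5: C2 write [C2 write: invalidate ['C3=M'] -> C2=M] -> [I,I,M,I] (invalidations this op: 1; running total: 3)
Op 6: C1 write [C1 write: invalidate ['C2=M'] -> C1=M] -> [I,M,I,I] (invalidations this op: 1; running total: 4)
Op 7: C3 read [C3 read from I: others=['C1=M'] -> C3=S, others downsized to S] -> [I,S,I,S] (invalidations this op: 0; running total: 4)
Op 8: C0 read [C0 read from I: others=['C1=S', 'C3=S'] -> C0=S, others downsized to S] -> [S,S,I,S] (invalidations this op: 0; running total: 4)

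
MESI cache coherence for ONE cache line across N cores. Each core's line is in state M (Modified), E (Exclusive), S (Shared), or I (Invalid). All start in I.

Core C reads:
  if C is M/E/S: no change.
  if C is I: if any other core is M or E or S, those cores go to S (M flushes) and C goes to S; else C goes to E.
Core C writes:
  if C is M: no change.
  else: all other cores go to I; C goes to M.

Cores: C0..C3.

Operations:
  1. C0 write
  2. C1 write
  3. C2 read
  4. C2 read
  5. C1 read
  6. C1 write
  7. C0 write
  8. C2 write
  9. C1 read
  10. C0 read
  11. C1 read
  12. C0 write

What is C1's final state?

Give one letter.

Answer: I

Derivation:
Op 1: C0 write [C0 write: invalidate none -> C0=M] -> [M,I,I,I]
Op 2: C1 write [C1 write: invalidate ['C0=M'] -> C1=M] -> [I,M,I,I]
Op 3: C2 read [C2 read from I: others=['C1=M'] -> C2=S, others downsized to S] -> [I,S,S,I]
Op 4: C2 read [C2 read: already in S, no change] -> [I,S,S,I]
Op 5: C1 read [C1 read: already in S, no change] -> [I,S,S,I]
Op 6: C1 write [C1 write: invalidate ['C2=S'] -> C1=M] -> [I,M,I,I]
Op 7: C0 write [C0 write: invalidate ['C1=M'] -> C0=M] -> [M,I,I,I]
Op 8: C2 write [C2 write: invalidate ['C0=M'] -> C2=M] -> [I,I,M,I]
Op 9: C1 read [C1 read from I: others=['C2=M'] -> C1=S, others downsized to S] -> [I,S,S,I]
Op 10: C0 read [C0 read from I: others=['C1=S', 'C2=S'] -> C0=S, others downsized to S] -> [S,S,S,I]
Op 11: C1 read [C1 read: already in S, no change] -> [S,S,S,I]
Op 12: C0 write [C0 write: invalidate ['C1=S', 'C2=S'] -> C0=M] -> [M,I,I,I]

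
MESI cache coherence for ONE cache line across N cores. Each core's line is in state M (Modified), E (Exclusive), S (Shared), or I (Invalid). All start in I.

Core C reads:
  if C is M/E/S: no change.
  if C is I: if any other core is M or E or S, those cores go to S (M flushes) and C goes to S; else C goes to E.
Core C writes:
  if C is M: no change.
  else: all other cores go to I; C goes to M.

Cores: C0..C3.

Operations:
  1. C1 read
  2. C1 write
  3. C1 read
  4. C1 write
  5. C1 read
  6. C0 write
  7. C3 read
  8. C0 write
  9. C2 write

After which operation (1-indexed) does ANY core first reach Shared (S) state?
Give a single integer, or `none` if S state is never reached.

Answer: 7

Derivation:
Op 1: C1 read [C1 read from I: no other sharers -> C1=E (exclusive)] -> [I,E,I,I]
Op 2: C1 write [C1 write: invalidate none -> C1=M] -> [I,M,I,I]
Op 3: C1 read [C1 read: already in M, no change] -> [I,M,I,I]
Op 4: C1 write [C1 write: already M (modified), no change] -> [I,M,I,I]
Op 5: C1 read [C1 read: already in M, no change] -> [I,M,I,I]
Op 6: C0 write [C0 write: invalidate ['C1=M'] -> C0=M] -> [M,I,I,I]
Op 7: C3 read [C3 read from I: others=['C0=M'] -> C3=S, others downsized to S] -> [S,I,I,S]
  -> First S state at op 7; remaining ops need not be traced.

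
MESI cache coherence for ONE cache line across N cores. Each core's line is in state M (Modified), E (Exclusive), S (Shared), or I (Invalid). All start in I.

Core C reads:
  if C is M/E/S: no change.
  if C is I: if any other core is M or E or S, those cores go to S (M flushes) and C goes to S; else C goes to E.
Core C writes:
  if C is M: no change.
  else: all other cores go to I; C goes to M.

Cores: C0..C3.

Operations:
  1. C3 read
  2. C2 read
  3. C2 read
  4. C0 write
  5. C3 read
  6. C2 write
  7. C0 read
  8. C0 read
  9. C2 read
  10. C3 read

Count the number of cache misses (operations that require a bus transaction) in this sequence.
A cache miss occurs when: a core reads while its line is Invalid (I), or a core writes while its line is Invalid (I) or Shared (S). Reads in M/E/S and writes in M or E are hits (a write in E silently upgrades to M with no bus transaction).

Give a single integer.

Answer: 7

Derivation:
Op 1: C3 read [C3 read from I: no other sharers -> C3=E (exclusive)] -> [I,I,I,E] [MISS #1: read from I]
Op 2: C2 read [C2 read from I: others=['C3=E'] -> C2=S, others downsized to S] -> [I,I,S,S] [MISS #2: read from I]
Op 3: C2 read [C2 read: already in S, no change] -> [I,I,S,S] [hit: read from S]
Op 4: C0 write [C0 write: invalidate ['C2=S', 'C3=S'] -> C0=M] -> [M,I,I,I] [MISS #3: write from I]
Op 5: C3 read [C3 read from I: others=['C0=M'] -> C3=S, others downsized to S] -> [S,I,I,S] [MISS #4: read from I]
Op 6: C2 write [C2 write: invalidate ['C0=S', 'C3=S'] -> C2=M] -> [I,I,M,I] [MISS #5: write from I]
Op 7: C0 read [C0 read from I: others=['C2=M'] -> C0=S, others downsized to S] -> [S,I,S,I] [MISS #6: read from I]
Op 8: C0 read [C0 read: already in S, no change] -> [S,I,S,I] [hit: read from S]
Op 9: C2 read [C2 read: already in S, no change] -> [S,I,S,I] [hit: read from S]
Op 10: C3 read [C3 read from I: others=['C0=S', 'C2=S'] -> C3=S, others downsized to S] -> [S,I,S,S] [MISS #7: read from I]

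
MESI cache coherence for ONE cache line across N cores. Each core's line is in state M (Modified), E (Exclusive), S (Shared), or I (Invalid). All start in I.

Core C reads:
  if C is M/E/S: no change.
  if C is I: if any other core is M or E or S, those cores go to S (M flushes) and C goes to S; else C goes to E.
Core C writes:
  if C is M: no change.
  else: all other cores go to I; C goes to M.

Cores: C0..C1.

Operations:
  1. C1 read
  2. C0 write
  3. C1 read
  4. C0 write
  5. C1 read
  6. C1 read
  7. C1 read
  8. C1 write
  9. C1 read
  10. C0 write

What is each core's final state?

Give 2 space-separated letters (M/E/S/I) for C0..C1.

Answer: M I

Derivation:
Op 1: C1 read [C1 read from I: no other sharers -> C1=E (exclusive)] -> [I,E]
Op 2: C0 write [C0 write: invalidate ['C1=E'] -> C0=M] -> [M,I]
Op 3: C1 read [C1 read from I: others=['C0=M'] -> C1=S, others downsized to S] -> [S,S]
Op 4: C0 write [C0 write: invalidate ['C1=S'] -> C0=M] -> [M,I]
Op 5: C1 read [C1 read from I: others=['C0=M'] -> C1=S, others downsized to S] -> [S,S]
Op 6: C1 read [C1 read: already in S, no change] -> [S,S]
Op 7: C1 read [C1 read: already in S, no change] -> [S,S]
Op 8: C1 write [C1 write: invalidate ['C0=S'] -> C1=M] -> [I,M]
Op 9: C1 read [C1 read: already in M, no change] -> [I,M]
Op 10: C0 write [C0 write: invalidate ['C1=M'] -> C0=M] -> [M,I]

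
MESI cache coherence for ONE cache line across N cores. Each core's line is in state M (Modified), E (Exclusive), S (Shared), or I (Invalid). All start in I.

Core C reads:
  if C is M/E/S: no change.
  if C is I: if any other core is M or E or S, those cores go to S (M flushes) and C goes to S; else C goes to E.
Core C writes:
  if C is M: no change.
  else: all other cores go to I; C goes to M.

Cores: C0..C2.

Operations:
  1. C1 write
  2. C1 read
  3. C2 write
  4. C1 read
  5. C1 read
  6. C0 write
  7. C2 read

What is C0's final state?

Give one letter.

Op 1: C1 write [C1 write: invalidate none -> C1=M] -> [I,M,I]
Op 2: C1 read [C1 read: already in M, no change] -> [I,M,I]
Op 3: C2 write [C2 write: invalidate ['C1=M'] -> C2=M] -> [I,I,M]
Op 4: C1 read [C1 read from I: others=['C2=M'] -> C1=S, others downsized to S] -> [I,S,S]
Op 5: C1 read [C1 read: already in S, no change] -> [I,S,S]
Op 6: C0 write [C0 write: invalidate ['C1=S', 'C2=S'] -> C0=M] -> [M,I,I]
Op 7: C2 read [C2 read from I: others=['C0=M'] -> C2=S, others downsized to S] -> [S,I,S]

Answer: S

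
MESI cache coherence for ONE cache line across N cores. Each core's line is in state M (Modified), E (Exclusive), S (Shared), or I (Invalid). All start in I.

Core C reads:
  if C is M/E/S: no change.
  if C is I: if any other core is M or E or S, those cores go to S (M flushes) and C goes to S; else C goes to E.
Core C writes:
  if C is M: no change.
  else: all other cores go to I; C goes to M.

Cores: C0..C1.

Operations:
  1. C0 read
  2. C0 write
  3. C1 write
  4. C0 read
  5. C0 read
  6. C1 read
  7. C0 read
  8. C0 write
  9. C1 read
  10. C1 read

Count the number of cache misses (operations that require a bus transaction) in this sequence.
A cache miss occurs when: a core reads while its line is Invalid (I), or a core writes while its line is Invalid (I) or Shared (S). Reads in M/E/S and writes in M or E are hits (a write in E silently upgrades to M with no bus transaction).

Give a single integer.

Op 1: C0 read [C0 read from I: no other sharers -> C0=E (exclusive)] -> [E,I] [MISS #1: read from I]
Op 2: C0 write [C0 write: invalidate none -> C0=M] -> [M,I] [hit: write from E is a silent E->M upgrade, no bus transaction]
Op 3: C1 write [C1 write: invalidate ['C0=M'] -> C1=M] -> [I,M] [MISS #2: write from I]
Op 4: C0 read [C0 read from I: others=['C1=M'] -> C0=S, others downsized to S] -> [S,S] [MISS #3: read from I]
Op 5: C0 read [C0 read: already in S, no change] -> [S,S] [hit: read from S]
Op 6: C1 read [C1 read: already in S, no change] -> [S,S] [hit: read from S]
Op 7: C0 read [C0 read: already in S, no change] -> [S,S] [hit: read from S]
Op 8: C0 write [C0 write: invalidate ['C1=S'] -> C0=M] -> [M,I] [MISS #4: write from S]
Op 9: C1 read [C1 read from I: others=['C0=M'] -> C1=S, others downsized to S] -> [S,S] [MISS #5: read from I]
Op 10: C1 read [C1 read: already in S, no change] -> [S,S] [hit: read from S]

Answer: 5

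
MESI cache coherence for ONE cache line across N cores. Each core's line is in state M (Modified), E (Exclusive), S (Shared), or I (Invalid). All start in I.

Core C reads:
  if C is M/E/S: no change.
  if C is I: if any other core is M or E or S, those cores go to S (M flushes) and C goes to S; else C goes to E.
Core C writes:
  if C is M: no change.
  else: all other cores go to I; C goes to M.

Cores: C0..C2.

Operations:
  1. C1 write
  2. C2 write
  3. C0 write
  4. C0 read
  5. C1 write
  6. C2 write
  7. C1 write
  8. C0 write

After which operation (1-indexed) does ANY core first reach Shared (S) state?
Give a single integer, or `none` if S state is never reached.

Answer: none

Derivation:
Op 1: C1 write [C1 write: invalidate none -> C1=M] -> [I,M,I]
Op 2: C2 write [C2 write: invalidate ['C1=M'] -> C2=M] -> [I,I,M]
Op 3: C0 write [C0 write: invalidate ['C2=M'] -> C0=M] -> [M,I,I]
Op 4: C0 read [C0 read: already in M, no change] -> [M,I,I]
Op 5: C1 write [C1 write: invalidate ['C0=M'] -> C1=M] -> [I,M,I]
Op 6: C2 write [C2 write: invalidate ['C1=M'] -> C2=M] -> [I,I,M]
Op 7: C1 write [C1 write: invalidate ['C2=M'] -> C1=M] -> [I,M,I]
Op 8: C0 write [C0 write: invalidate ['C1=M'] -> C0=M] -> [M,I,I]
S state never reached in this sequence.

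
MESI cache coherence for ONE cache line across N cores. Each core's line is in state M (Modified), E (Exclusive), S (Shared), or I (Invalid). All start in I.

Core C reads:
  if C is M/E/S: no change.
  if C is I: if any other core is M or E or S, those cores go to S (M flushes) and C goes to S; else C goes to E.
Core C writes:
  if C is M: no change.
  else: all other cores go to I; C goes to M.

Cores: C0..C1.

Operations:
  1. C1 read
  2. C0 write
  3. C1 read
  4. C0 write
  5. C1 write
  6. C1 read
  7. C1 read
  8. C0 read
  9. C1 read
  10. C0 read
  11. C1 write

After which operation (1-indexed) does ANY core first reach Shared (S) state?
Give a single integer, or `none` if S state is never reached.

Answer: 3

Derivation:
Op 1: C1 read [C1 read from I: no other sharers -> C1=E (exclusive)] -> [I,E]
Op 2: C0 write [C0 write: invalidate ['C1=E'] -> C0=M] -> [M,I]
Op 3: C1 read [C1 read from I: others=['C0=M'] -> C1=S, others downsized to S] -> [S,S]
  -> First S state at op 3; remaining ops need not be traced.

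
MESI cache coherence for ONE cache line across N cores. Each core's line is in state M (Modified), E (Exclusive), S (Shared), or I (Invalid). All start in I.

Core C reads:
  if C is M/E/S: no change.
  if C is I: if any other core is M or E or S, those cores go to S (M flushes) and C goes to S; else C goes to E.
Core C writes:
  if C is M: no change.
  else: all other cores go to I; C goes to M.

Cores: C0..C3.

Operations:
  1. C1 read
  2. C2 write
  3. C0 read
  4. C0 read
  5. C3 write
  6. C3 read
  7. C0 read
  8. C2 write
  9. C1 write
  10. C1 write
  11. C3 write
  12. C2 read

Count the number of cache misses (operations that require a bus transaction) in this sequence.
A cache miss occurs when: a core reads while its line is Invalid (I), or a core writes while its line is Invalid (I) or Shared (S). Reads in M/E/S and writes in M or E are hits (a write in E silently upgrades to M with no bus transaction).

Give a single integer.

Op 1: C1 read [C1 read from I: no other sharers -> C1=E (exclusive)] -> [I,E,I,I] [MISS #1: read from I]
Op 2: C2 write [C2 write: invalidate ['C1=E'] -> C2=M] -> [I,I,M,I] [MISS #2: write from I]
Op 3: C0 read [C0 read from I: others=['C2=M'] -> C0=S, others downsized to S] -> [S,I,S,I] [MISS #3: read from I]
Op 4: C0 read [C0 read: already in S, no change] -> [S,I,S,I] [hit: read from S]
Op 5: C3 write [C3 write: invalidate ['C0=S', 'C2=S'] -> C3=M] -> [I,I,I,M] [MISS #4: write from I]
Op 6: C3 read [C3 read: already in M, no change] -> [I,I,I,M] [hit: read from M]
Op 7: C0 read [C0 read from I: others=['C3=M'] -> C0=S, others downsized to S] -> [S,I,I,S] [MISS #5: read from I]
Op 8: C2 write [C2 write: invalidate ['C0=S', 'C3=S'] -> C2=M] -> [I,I,M,I] [MISS #6: write from I]
Op 9: C1 write [C1 write: invalidate ['C2=M'] -> C1=M] -> [I,M,I,I] [MISS #7: write from I]
Op 10: C1 write [C1 write: already M (modified), no change] -> [I,M,I,I] [hit: write from M]
Op 11: C3 write [C3 write: invalidate ['C1=M'] -> C3=M] -> [I,I,I,M] [MISS #8: write from I]
Op 12: C2 read [C2 read from I: others=['C3=M'] -> C2=S, others downsized to S] -> [I,I,S,S] [MISS #9: read from I]

Answer: 9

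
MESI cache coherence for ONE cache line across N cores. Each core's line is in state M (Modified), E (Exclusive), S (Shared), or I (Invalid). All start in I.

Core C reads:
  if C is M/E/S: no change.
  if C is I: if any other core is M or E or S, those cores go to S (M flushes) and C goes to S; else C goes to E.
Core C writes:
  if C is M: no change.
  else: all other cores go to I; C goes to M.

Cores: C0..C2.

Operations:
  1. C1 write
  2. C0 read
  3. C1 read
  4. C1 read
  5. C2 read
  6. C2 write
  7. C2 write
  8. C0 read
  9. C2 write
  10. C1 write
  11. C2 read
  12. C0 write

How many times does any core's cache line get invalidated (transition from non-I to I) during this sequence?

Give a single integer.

Op 1: C1 write [C1 write: invalidate none -> C1=M] -> [I,M,I] (invalidations this op: 0; running total: 0)
Op 2: C0 read [C0 read from I: others=['C1=M'] -> C0=S, others downsized to S] -> [S,S,I] (invalidations this op: 0; running total: 0)
Op 3: C1 read [C1 read: already in S, no change] -> [S,S,I] (invalidations this op: 0; running total: 0)
Op 4: C1 read [C1 read: already in S, no change] -> [S,S,I] (invalidations this op: 0; running total: 0)
Op 5: C2 read [C2 read from I: others=['C0=S', 'C1=S'] -> C2=S, others downsized to S] -> [S,S,S] (invalidations this op: 0; running total: 0)
Op 6: C2 write [C2 write: invalidate ['C0=S', 'C1=S'] -> C2=M] -> [I,I,M] (invalidations this op: 2; running total: 2)
Op 7: C2 write [C2 write: already M (modified), no change] -> [I,I,M] (invalidations this op: 0; running total: 2)
Op 8: C0 read [C0 read from I: others=['C2=M'] -> C0=S, others downsized to S] -> [S,I,S] (invalidations this op: 0; running total: 2)
Op 9: C2 write [C2 write: invalidate ['C0=S'] -> C2=M] -> [I,I,M] (invalidations this op: 1; running total: 3)
Op 10: C1 write [C1 write: invalidate ['C2=M'] -> C1=M] -> [I,M,I] (invalidations this op: 1; running total: 4)
Op 11: C2 read [C2 read from I: others=['C1=M'] -> C2=S, others downsized to S] -> [I,S,S] (invalidations this op: 0; running total: 4)
Op 12: C0 write [C0 write: invalidate ['C1=S', 'C2=S'] -> C0=M] -> [M,I,I] (invalidations this op: 2; running total: 6)

Answer: 6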